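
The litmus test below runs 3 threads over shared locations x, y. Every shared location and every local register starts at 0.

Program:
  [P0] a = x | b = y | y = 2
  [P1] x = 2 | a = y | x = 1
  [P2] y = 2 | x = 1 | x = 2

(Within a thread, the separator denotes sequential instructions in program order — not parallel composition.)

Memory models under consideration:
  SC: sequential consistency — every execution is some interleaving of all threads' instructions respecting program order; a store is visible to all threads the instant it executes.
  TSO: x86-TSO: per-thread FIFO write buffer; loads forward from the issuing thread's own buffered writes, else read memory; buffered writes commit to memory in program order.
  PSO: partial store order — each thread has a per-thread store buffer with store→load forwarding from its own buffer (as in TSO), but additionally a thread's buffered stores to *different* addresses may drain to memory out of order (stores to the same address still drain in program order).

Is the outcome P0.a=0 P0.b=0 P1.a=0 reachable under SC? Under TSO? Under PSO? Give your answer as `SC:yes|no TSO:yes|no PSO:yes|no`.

outcome vector order: (P0.a,P0.b,P1.a)
SC: 11 outcomes — {0/0/0, 0/0/2, 0/2/0, 0/2/2, 1/0/0, 1/2/0, 1/2/2, 2/0/0, 2/0/2, 2/2/0, 2/2/2}
TSO: 11 outcomes — {0/0/0, 0/0/2, 0/2/0, 0/2/2, 1/0/0, 1/2/0, 1/2/2, 2/0/0, 2/0/2, 2/2/0, 2/2/2}
PSO: 12 outcomes — {0/0/0, 0/0/2, 0/2/0, 0/2/2, 1/0/0, 1/0/2, 1/2/0, 1/2/2, 2/0/0, 2/0/2, 2/2/0, 2/2/2}
target 0/0/0 ∈ {SC,TSO,PSO}

SC:yes TSO:yes PSO:yes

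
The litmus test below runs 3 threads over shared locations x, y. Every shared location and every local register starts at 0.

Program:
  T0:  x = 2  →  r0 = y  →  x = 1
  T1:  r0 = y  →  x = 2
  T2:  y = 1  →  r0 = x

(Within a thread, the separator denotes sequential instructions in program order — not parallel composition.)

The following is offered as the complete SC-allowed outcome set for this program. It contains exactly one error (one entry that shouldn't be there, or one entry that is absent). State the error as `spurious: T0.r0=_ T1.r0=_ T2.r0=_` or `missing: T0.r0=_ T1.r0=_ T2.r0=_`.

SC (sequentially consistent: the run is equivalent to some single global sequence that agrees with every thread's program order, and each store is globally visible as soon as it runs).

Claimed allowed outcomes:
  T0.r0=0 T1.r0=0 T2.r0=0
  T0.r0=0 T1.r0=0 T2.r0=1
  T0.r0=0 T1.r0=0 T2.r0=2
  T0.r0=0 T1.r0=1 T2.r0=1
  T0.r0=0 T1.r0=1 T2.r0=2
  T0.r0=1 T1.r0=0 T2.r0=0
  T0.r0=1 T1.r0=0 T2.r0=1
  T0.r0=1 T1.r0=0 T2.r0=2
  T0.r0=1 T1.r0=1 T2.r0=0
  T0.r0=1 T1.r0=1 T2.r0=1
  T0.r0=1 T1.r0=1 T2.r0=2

spurious: T0.r0=0 T1.r0=0 T2.r0=0

outcome vector order: (T0.r0,T1.r0,T2.r0)
SC (10): 001; 002; 011; 012; 100; 101; 102; 110; 111; 112
claimed∖SC = {000}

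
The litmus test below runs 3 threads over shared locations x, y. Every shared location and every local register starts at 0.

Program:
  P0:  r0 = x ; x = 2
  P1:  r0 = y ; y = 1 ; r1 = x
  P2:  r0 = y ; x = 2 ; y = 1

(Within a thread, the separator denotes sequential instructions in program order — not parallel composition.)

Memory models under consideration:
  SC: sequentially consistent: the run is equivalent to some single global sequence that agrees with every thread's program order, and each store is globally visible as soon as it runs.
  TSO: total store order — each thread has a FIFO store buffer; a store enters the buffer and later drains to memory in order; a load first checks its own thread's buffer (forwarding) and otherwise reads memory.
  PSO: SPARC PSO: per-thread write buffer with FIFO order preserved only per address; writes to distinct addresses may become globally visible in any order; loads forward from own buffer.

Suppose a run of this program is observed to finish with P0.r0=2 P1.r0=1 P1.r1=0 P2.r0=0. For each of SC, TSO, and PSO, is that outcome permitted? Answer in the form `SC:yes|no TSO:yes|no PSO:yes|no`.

outcome vector order: (P0.r0,P1.r0,P1.r1,P2.r0)
SC (10): <0 0 0 0>, <0 0 0 1>, <0 0 2 0>, <0 0 2 1>, <0 1 2 0>, <2 0 0 0>, <2 0 0 1>, <2 0 2 0>, <2 0 2 1>, <2 1 2 0>
TSO (10): <0 0 0 0>, <0 0 0 1>, <0 0 2 0>, <0 0 2 1>, <0 1 2 0>, <2 0 0 0>, <2 0 0 1>, <2 0 2 0>, <2 0 2 1>, <2 1 2 0>
PSO (12): <0 0 0 0>, <0 0 0 1>, <0 0 2 0>, <0 0 2 1>, <0 1 0 0>, <0 1 2 0>, <2 0 0 0>, <2 0 0 1>, <2 0 2 0>, <2 0 2 1>, <2 1 0 0>, <2 1 2 0>
target <2 1 0 0> ∈ {PSO}

SC:no TSO:no PSO:yes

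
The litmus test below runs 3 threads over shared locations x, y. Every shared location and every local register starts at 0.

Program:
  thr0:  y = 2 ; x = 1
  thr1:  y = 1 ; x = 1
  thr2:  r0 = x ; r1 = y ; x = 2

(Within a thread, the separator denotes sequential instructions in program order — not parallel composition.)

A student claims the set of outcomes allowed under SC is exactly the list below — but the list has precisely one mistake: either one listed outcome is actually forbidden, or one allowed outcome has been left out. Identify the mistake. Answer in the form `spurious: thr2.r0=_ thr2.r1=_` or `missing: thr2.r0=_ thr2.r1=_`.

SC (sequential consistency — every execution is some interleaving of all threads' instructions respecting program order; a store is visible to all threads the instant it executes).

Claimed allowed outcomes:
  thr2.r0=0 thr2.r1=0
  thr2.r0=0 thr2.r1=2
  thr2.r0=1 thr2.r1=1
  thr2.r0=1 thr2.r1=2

missing: thr2.r0=0 thr2.r1=1

outcome vector order: (thr2.r0,thr2.r1)
SC: 5 outcomes — {00 01 02 11 12}
SC∖claimed = {01}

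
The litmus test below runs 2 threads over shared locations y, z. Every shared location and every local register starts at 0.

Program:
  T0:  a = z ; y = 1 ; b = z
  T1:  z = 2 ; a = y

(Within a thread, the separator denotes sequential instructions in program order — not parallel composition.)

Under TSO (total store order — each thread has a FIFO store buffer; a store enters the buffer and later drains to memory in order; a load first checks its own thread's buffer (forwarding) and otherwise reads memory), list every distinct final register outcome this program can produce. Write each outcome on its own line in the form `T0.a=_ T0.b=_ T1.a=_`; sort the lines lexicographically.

T0.a=0 T0.b=0 T1.a=0
T0.a=0 T0.b=0 T1.a=1
T0.a=0 T0.b=2 T1.a=0
T0.a=0 T0.b=2 T1.a=1
T0.a=2 T0.b=2 T1.a=0
T0.a=2 T0.b=2 T1.a=1

outcome vector order: (T0.a,T0.b,T1.a)
|TSO outcomes| = 6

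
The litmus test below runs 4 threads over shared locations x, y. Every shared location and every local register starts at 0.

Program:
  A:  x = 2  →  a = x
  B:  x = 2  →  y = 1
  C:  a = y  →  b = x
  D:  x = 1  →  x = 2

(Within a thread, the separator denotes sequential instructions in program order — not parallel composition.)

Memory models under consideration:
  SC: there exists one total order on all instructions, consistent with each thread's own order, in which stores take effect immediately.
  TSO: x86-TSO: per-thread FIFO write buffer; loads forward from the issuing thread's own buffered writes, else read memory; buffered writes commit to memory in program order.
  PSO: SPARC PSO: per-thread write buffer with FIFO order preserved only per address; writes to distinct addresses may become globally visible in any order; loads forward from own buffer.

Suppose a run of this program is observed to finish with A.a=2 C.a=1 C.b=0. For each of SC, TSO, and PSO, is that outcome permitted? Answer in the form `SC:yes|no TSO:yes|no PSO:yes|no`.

outcome vector order: (A.a,C.a,C.b)
[SC] allowed = {100, 101, 102, 111, 112, 200, 201, 202, 211, 212}
[TSO] allowed = {100, 101, 102, 111, 112, 200, 201, 202, 211, 212}
[PSO] allowed = {100, 101, 102, 110, 111, 112, 200, 201, 202, 210, 211, 212}
target 210 ∈ {PSO}

SC:no TSO:no PSO:yes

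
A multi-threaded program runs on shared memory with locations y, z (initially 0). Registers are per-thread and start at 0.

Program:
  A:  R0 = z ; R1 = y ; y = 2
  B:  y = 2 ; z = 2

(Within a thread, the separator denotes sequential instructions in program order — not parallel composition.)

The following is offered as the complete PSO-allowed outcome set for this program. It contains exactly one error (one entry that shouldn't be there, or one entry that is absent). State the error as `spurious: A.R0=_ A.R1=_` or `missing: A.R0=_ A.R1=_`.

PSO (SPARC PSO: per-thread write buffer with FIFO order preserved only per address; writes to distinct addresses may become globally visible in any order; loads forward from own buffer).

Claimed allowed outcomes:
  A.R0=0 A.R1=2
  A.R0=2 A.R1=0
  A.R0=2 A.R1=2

outcome vector order: (A.R0,A.R1)
[PSO] allowed = {00 02 20 22}
PSO∖claimed = {00}

missing: A.R0=0 A.R1=0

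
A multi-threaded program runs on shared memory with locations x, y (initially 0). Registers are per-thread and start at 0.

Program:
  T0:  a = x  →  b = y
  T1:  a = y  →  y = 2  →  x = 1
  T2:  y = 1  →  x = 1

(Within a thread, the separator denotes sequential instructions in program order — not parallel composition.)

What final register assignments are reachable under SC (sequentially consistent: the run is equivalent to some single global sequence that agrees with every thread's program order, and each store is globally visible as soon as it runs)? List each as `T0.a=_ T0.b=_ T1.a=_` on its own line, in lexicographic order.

outcome vector order: (T0.a,T0.b,T1.a)
|SC outcomes| = 10

T0.a=0 T0.b=0 T1.a=0
T0.a=0 T0.b=0 T1.a=1
T0.a=0 T0.b=1 T1.a=0
T0.a=0 T0.b=1 T1.a=1
T0.a=0 T0.b=2 T1.a=0
T0.a=0 T0.b=2 T1.a=1
T0.a=1 T0.b=1 T1.a=0
T0.a=1 T0.b=1 T1.a=1
T0.a=1 T0.b=2 T1.a=0
T0.a=1 T0.b=2 T1.a=1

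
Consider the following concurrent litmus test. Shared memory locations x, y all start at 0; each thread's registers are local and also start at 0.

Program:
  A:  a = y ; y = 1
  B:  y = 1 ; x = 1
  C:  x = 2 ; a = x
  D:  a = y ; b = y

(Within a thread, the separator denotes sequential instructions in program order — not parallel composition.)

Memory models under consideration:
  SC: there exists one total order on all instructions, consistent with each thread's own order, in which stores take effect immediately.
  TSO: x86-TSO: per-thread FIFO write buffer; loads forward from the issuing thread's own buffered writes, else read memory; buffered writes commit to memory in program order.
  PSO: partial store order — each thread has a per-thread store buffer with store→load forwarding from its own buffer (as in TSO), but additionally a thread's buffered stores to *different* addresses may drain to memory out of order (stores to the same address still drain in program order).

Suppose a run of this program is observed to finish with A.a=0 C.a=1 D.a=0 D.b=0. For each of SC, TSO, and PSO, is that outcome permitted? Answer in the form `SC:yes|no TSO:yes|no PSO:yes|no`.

outcome vector order: (A.a,C.a,D.a,D.b)
under SC → <0 1 0 0> <0 1 0 1> <0 1 1 1> <0 2 0 0> <0 2 0 1> <0 2 1 1> <1 1 0 0> <1 1 0 1> <1 1 1 1> <1 2 0 0> <1 2 0 1> <1 2 1 1>
under TSO → <0 1 0 0> <0 1 0 1> <0 1 1 1> <0 2 0 0> <0 2 0 1> <0 2 1 1> <1 1 0 0> <1 1 0 1> <1 1 1 1> <1 2 0 0> <1 2 0 1> <1 2 1 1>
under PSO → <0 1 0 0> <0 1 0 1> <0 1 1 1> <0 2 0 0> <0 2 0 1> <0 2 1 1> <1 1 0 0> <1 1 0 1> <1 1 1 1> <1 2 0 0> <1 2 0 1> <1 2 1 1>
target <0 1 0 0> ∈ {SC,TSO,PSO}

SC:yes TSO:yes PSO:yes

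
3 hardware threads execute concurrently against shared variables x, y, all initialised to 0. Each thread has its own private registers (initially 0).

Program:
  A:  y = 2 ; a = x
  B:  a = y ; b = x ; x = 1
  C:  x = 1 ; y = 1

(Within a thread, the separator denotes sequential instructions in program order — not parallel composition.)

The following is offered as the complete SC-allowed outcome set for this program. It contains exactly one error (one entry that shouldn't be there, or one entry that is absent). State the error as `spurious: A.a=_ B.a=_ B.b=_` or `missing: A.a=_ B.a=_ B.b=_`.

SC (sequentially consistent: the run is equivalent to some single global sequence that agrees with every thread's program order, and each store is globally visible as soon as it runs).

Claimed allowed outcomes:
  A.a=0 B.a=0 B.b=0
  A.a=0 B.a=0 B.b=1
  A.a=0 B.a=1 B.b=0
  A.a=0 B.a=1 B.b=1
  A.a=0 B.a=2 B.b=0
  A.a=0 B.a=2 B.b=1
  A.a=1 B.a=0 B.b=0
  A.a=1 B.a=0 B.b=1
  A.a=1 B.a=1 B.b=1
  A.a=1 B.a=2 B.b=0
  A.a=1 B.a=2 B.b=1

outcome vector order: (A.a,B.a,B.b)
SC (10): (0,0,0), (0,0,1), (0,1,1), (0,2,0), (0,2,1), (1,0,0), (1,0,1), (1,1,1), (1,2,0), (1,2,1)
claimed∖SC = {(0,1,0)}

spurious: A.a=0 B.a=1 B.b=0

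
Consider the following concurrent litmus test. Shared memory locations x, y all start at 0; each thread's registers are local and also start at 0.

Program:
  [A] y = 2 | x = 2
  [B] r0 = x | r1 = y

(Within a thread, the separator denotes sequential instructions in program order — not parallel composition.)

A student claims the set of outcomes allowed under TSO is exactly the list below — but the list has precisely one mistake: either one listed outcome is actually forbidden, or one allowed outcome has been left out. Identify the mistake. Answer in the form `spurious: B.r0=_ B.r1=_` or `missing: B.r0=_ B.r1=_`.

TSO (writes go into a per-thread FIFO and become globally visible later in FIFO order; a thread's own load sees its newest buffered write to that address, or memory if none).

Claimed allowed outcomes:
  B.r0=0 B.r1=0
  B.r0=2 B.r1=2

outcome vector order: (B.r0,B.r1)
TSO (3): <0 0>, <0 2>, <2 2>
TSO∖claimed = {<0 2>}

missing: B.r0=0 B.r1=2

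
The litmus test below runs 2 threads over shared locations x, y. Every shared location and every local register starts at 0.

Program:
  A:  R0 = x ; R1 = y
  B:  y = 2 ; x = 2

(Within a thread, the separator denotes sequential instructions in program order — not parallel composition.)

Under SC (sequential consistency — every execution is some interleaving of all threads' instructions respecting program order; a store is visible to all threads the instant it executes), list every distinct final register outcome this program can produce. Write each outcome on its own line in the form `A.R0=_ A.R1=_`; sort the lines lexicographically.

outcome vector order: (A.R0,A.R1)
|SC outcomes| = 3

A.R0=0 A.R1=0
A.R0=0 A.R1=2
A.R0=2 A.R1=2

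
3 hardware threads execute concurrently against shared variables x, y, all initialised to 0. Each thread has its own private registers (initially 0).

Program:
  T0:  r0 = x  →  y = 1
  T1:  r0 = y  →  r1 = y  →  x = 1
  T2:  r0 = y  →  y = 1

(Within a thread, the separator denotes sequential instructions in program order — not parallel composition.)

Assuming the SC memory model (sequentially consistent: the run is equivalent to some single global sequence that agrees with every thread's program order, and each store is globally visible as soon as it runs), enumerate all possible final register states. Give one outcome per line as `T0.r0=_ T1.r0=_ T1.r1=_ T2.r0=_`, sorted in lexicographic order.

outcome vector order: (T0.r0,T1.r0,T1.r1,T2.r0)
|SC outcomes| = 10

T0.r0=0 T1.r0=0 T1.r1=0 T2.r0=0
T0.r0=0 T1.r0=0 T1.r1=0 T2.r0=1
T0.r0=0 T1.r0=0 T1.r1=1 T2.r0=0
T0.r0=0 T1.r0=0 T1.r1=1 T2.r0=1
T0.r0=0 T1.r0=1 T1.r1=1 T2.r0=0
T0.r0=0 T1.r0=1 T1.r1=1 T2.r0=1
T0.r0=1 T1.r0=0 T1.r1=0 T2.r0=0
T0.r0=1 T1.r0=0 T1.r1=0 T2.r0=1
T0.r0=1 T1.r0=0 T1.r1=1 T2.r0=0
T0.r0=1 T1.r0=1 T1.r1=1 T2.r0=0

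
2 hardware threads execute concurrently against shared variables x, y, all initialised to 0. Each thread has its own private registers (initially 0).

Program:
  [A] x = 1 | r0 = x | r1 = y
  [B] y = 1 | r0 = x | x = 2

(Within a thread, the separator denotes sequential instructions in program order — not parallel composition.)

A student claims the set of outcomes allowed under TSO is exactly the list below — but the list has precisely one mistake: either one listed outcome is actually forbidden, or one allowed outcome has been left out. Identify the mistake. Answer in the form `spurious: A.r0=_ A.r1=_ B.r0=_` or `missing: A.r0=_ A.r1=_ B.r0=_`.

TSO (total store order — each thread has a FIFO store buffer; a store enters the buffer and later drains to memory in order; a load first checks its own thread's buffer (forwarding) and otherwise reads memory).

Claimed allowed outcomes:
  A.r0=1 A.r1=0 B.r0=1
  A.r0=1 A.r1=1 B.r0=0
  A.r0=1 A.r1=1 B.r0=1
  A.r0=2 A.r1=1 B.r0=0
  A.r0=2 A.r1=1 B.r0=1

missing: A.r0=1 A.r1=0 B.r0=0

outcome vector order: (A.r0,A.r1,B.r0)
TSO: 6 outcomes — {(1,0,0), (1,0,1), (1,1,0), (1,1,1), (2,1,0), (2,1,1)}
TSO∖claimed = {(1,0,0)}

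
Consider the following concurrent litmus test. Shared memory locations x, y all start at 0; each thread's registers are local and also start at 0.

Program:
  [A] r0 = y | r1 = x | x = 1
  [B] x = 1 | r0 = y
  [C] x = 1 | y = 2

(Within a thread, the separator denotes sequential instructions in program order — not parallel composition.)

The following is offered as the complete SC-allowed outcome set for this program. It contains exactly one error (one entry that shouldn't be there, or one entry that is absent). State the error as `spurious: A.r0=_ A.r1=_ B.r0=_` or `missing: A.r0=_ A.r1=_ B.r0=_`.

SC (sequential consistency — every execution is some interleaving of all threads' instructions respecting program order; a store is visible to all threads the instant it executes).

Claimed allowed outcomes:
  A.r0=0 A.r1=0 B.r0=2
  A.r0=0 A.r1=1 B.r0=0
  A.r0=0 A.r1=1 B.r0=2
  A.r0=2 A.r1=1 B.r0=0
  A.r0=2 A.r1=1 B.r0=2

missing: A.r0=0 A.r1=0 B.r0=0

outcome vector order: (A.r0,A.r1,B.r0)
SC: 6 outcomes — {<0 0 0>; <0 0 2>; <0 1 0>; <0 1 2>; <2 1 0>; <2 1 2>}
SC∖claimed = {<0 0 0>}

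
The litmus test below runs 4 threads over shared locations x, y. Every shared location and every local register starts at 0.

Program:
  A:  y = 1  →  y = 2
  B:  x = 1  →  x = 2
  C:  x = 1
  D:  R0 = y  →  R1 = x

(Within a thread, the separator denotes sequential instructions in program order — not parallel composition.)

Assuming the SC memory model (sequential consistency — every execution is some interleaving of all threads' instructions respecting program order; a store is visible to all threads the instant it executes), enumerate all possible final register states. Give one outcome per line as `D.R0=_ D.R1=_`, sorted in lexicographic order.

D.R0=0 D.R1=0
D.R0=0 D.R1=1
D.R0=0 D.R1=2
D.R0=1 D.R1=0
D.R0=1 D.R1=1
D.R0=1 D.R1=2
D.R0=2 D.R1=0
D.R0=2 D.R1=1
D.R0=2 D.R1=2

outcome vector order: (D.R0,D.R1)
|SC outcomes| = 9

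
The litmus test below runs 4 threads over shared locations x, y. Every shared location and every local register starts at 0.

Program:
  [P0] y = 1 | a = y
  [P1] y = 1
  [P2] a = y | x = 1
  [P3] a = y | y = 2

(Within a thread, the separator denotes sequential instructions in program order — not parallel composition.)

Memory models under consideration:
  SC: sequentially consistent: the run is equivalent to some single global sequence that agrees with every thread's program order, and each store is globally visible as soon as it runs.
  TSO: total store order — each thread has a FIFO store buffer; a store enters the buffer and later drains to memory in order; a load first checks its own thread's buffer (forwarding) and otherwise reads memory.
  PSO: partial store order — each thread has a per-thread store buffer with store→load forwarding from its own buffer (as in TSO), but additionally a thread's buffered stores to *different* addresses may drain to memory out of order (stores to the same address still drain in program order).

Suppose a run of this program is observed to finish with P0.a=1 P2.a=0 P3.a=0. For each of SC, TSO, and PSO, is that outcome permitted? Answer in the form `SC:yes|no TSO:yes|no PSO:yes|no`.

outcome vector order: (P0.a,P2.a,P3.a)
SC (12): 1/0/0, 1/0/1, 1/1/0, 1/1/1, 1/2/0, 1/2/1, 2/0/0, 2/0/1, 2/1/0, 2/1/1, 2/2/0, 2/2/1
TSO (12): 1/0/0, 1/0/1, 1/1/0, 1/1/1, 1/2/0, 1/2/1, 2/0/0, 2/0/1, 2/1/0, 2/1/1, 2/2/0, 2/2/1
PSO (12): 1/0/0, 1/0/1, 1/1/0, 1/1/1, 1/2/0, 1/2/1, 2/0/0, 2/0/1, 2/1/0, 2/1/1, 2/2/0, 2/2/1
target 1/0/0 ∈ {SC,TSO,PSO}

SC:yes TSO:yes PSO:yes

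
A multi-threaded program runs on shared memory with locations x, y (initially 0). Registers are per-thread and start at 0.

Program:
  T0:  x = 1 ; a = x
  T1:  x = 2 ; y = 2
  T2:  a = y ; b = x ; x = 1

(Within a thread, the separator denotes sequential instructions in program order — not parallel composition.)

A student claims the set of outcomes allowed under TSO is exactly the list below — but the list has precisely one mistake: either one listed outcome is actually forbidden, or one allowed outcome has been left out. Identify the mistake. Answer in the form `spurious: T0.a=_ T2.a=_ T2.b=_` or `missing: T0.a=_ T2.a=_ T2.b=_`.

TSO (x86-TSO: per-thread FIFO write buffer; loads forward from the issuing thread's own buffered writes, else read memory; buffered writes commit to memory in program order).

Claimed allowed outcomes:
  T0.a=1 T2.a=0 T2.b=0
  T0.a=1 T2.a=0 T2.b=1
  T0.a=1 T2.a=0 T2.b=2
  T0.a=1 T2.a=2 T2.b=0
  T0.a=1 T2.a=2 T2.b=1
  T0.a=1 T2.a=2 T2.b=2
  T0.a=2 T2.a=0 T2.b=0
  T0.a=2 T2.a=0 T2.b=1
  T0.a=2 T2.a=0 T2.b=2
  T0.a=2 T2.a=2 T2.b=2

spurious: T0.a=1 T2.a=2 T2.b=0

outcome vector order: (T0.a,T2.a,T2.b)
TSO: 9 outcomes — {(1,0,0), (1,0,1), (1,0,2), (1,2,1), (1,2,2), (2,0,0), (2,0,1), (2,0,2), (2,2,2)}
claimed∖TSO = {(1,2,0)}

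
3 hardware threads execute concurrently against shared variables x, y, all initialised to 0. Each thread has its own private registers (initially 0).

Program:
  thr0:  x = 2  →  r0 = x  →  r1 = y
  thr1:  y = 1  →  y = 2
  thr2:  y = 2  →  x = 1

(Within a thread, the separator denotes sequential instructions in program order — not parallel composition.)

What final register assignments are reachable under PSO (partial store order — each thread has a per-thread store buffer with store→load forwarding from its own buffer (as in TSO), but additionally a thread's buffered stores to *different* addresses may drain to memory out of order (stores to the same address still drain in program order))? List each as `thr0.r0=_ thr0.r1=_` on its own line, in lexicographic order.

thr0.r0=1 thr0.r1=0
thr0.r0=1 thr0.r1=1
thr0.r0=1 thr0.r1=2
thr0.r0=2 thr0.r1=0
thr0.r0=2 thr0.r1=1
thr0.r0=2 thr0.r1=2

outcome vector order: (thr0.r0,thr0.r1)
|PSO outcomes| = 6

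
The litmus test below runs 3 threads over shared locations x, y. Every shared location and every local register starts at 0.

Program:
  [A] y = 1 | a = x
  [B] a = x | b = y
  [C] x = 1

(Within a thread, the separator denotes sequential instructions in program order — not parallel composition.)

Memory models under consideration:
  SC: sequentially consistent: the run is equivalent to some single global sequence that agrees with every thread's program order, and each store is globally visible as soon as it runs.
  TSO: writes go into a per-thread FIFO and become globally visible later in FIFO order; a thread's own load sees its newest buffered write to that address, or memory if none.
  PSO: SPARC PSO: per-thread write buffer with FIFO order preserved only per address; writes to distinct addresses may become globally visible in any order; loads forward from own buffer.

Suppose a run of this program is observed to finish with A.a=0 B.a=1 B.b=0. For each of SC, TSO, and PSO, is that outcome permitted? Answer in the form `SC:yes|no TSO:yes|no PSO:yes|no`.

outcome vector order: (A.a,B.a,B.b)
SC: 7 outcomes — {000 001 011 100 101 110 111}
TSO: 8 outcomes — {000 001 010 011 100 101 110 111}
PSO: 8 outcomes — {000 001 010 011 100 101 110 111}
target 010 ∈ {TSO,PSO}

SC:no TSO:yes PSO:yes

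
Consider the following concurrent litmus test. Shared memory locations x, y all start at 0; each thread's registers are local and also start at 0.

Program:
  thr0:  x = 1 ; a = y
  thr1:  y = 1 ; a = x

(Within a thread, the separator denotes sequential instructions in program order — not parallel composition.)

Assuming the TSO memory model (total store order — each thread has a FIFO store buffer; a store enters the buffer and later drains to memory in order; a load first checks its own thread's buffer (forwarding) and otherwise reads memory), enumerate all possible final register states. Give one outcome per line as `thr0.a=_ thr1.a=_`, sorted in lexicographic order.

outcome vector order: (thr0.a,thr1.a)
|TSO outcomes| = 4

thr0.a=0 thr1.a=0
thr0.a=0 thr1.a=1
thr0.a=1 thr1.a=0
thr0.a=1 thr1.a=1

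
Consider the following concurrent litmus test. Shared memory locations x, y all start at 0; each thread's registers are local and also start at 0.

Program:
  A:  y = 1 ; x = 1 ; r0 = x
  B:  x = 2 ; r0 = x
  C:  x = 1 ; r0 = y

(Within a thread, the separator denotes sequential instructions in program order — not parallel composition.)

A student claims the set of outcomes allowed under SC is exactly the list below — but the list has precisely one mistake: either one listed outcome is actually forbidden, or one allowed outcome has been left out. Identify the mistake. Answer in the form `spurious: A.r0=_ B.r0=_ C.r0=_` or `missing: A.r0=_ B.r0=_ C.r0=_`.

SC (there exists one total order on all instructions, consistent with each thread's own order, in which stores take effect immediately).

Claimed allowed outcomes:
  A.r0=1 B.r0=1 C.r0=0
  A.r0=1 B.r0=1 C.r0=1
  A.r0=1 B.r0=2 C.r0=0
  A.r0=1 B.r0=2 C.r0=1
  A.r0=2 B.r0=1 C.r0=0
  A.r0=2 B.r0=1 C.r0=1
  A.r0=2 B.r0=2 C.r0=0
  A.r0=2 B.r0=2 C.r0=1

spurious: A.r0=2 B.r0=1 C.r0=0

outcome vector order: (A.r0,B.r0,C.r0)
under SC → (1,1,0); (1,1,1); (1,2,0); (1,2,1); (2,1,1); (2,2,0); (2,2,1)
claimed∖SC = {(2,1,0)}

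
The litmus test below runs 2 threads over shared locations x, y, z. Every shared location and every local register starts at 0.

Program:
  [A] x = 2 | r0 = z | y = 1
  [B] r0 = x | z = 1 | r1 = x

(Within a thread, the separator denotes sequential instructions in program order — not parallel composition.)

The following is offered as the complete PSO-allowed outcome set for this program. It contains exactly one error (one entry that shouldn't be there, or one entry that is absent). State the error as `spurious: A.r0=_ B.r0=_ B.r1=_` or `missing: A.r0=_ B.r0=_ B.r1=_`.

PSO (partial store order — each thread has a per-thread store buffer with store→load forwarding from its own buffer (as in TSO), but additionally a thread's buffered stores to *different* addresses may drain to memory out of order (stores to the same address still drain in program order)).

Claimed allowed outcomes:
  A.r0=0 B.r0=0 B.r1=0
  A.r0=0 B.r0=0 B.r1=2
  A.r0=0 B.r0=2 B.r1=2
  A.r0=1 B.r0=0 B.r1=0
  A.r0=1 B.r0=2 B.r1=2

missing: A.r0=1 B.r0=0 B.r1=2

outcome vector order: (A.r0,B.r0,B.r1)
PSO: 6 outcomes — {<0 0 0> <0 0 2> <0 2 2> <1 0 0> <1 0 2> <1 2 2>}
PSO∖claimed = {<1 0 2>}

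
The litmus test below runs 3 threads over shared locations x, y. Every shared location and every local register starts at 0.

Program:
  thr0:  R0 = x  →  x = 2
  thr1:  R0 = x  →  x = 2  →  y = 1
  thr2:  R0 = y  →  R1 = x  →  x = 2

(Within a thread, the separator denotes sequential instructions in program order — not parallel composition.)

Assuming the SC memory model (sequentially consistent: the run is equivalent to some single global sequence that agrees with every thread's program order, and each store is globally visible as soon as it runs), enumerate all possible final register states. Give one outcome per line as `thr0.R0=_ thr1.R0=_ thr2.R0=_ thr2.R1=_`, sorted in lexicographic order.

outcome vector order: (thr0.R0,thr1.R0,thr2.R0,thr2.R1)
|SC outcomes| = 10

thr0.R0=0 thr1.R0=0 thr2.R0=0 thr2.R1=0
thr0.R0=0 thr1.R0=0 thr2.R0=0 thr2.R1=2
thr0.R0=0 thr1.R0=0 thr2.R0=1 thr2.R1=2
thr0.R0=0 thr1.R0=2 thr2.R0=0 thr2.R1=0
thr0.R0=0 thr1.R0=2 thr2.R0=0 thr2.R1=2
thr0.R0=0 thr1.R0=2 thr2.R0=1 thr2.R1=2
thr0.R0=2 thr1.R0=0 thr2.R0=0 thr2.R1=0
thr0.R0=2 thr1.R0=0 thr2.R0=0 thr2.R1=2
thr0.R0=2 thr1.R0=0 thr2.R0=1 thr2.R1=2
thr0.R0=2 thr1.R0=2 thr2.R0=0 thr2.R1=0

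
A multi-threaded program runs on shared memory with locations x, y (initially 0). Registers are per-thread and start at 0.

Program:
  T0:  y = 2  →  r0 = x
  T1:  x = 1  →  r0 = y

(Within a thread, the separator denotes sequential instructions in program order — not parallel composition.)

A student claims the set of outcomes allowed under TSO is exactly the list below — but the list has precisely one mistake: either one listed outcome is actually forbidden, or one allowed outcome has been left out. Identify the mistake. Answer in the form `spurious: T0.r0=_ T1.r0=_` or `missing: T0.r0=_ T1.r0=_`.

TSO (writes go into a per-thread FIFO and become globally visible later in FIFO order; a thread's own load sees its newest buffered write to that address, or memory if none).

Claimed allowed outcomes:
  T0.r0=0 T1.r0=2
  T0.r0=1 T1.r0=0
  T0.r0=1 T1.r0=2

missing: T0.r0=0 T1.r0=0

outcome vector order: (T0.r0,T1.r0)
TSO: 4 outcomes — {<0 0> <0 2> <1 0> <1 2>}
TSO∖claimed = {<0 0>}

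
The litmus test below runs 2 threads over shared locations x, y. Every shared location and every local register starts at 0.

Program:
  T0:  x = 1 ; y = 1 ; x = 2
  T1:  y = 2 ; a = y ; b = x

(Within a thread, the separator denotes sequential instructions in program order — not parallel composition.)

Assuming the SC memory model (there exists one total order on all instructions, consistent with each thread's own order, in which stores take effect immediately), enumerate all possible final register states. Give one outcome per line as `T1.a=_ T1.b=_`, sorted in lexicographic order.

T1.a=1 T1.b=1
T1.a=1 T1.b=2
T1.a=2 T1.b=0
T1.a=2 T1.b=1
T1.a=2 T1.b=2

outcome vector order: (T1.a,T1.b)
|SC outcomes| = 5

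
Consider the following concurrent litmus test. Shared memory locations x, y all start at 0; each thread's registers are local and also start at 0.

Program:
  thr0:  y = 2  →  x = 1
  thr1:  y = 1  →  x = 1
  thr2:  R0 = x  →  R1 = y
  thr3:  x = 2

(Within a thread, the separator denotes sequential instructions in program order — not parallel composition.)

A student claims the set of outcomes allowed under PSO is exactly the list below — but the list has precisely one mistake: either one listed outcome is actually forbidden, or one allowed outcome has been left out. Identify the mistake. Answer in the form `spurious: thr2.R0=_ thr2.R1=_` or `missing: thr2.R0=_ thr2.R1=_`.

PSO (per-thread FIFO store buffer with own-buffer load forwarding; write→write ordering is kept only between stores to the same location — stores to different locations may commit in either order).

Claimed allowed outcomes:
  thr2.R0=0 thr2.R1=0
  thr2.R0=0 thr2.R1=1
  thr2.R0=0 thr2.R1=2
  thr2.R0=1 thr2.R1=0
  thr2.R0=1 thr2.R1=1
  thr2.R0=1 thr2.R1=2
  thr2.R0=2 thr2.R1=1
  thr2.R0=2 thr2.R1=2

missing: thr2.R0=2 thr2.R1=0

outcome vector order: (thr2.R0,thr2.R1)
PSO: 9 outcomes — {<0 0> <0 1> <0 2> <1 0> <1 1> <1 2> <2 0> <2 1> <2 2>}
PSO∖claimed = {<2 0>}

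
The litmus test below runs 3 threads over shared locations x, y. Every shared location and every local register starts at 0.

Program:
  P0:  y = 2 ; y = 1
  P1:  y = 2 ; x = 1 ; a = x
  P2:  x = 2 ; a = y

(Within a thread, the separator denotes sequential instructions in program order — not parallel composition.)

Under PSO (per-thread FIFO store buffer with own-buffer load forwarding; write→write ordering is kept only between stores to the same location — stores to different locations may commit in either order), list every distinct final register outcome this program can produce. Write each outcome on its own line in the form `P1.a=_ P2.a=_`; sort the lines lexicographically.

P1.a=1 P2.a=0
P1.a=1 P2.a=1
P1.a=1 P2.a=2
P1.a=2 P2.a=0
P1.a=2 P2.a=1
P1.a=2 P2.a=2

outcome vector order: (P1.a,P2.a)
|PSO outcomes| = 6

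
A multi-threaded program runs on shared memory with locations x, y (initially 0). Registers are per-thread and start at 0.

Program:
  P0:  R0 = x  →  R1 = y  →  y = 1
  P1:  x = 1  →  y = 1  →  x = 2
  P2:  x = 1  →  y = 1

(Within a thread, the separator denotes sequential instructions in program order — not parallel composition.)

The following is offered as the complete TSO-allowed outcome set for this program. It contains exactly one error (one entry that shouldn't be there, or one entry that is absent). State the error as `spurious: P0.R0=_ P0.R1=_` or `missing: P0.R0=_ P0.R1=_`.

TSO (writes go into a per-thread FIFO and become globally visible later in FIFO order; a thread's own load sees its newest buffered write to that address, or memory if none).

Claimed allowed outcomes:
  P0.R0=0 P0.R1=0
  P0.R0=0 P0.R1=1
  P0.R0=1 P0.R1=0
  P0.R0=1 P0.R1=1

missing: P0.R0=2 P0.R1=1

outcome vector order: (P0.R0,P0.R1)
under TSO → (0,0) (0,1) (1,0) (1,1) (2,1)
TSO∖claimed = {(2,1)}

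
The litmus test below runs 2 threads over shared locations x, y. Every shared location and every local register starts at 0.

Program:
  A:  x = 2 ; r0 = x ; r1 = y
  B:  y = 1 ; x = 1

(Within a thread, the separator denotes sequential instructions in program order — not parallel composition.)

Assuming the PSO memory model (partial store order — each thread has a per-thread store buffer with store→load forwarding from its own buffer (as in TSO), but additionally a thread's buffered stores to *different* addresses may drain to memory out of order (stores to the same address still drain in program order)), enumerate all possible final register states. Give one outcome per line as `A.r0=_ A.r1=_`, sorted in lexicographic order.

outcome vector order: (A.r0,A.r1)
|PSO outcomes| = 4

A.r0=1 A.r1=0
A.r0=1 A.r1=1
A.r0=2 A.r1=0
A.r0=2 A.r1=1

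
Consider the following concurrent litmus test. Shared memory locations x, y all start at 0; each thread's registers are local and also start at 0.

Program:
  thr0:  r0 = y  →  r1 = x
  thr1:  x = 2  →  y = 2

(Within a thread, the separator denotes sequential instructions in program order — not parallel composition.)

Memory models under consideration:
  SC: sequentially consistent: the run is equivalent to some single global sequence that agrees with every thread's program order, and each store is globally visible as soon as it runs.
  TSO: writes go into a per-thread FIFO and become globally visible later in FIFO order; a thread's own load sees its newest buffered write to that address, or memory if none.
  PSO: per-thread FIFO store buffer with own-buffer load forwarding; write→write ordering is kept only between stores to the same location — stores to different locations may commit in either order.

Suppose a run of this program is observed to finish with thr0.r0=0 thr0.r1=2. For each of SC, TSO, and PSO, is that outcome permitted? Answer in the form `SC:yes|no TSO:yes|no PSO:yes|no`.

SC:yes TSO:yes PSO:yes

outcome vector order: (thr0.r0,thr0.r1)
SC (3): 0/0 0/2 2/2
TSO (3): 0/0 0/2 2/2
PSO (4): 0/0 0/2 2/0 2/2
target 0/2 ∈ {SC,TSO,PSO}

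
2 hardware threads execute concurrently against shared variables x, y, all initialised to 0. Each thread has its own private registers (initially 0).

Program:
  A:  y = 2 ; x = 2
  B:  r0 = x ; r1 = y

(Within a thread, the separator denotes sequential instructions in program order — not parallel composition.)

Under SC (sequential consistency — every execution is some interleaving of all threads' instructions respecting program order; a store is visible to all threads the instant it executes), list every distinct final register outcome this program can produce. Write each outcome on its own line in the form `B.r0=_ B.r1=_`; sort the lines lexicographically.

outcome vector order: (B.r0,B.r1)
|SC outcomes| = 3

B.r0=0 B.r1=0
B.r0=0 B.r1=2
B.r0=2 B.r1=2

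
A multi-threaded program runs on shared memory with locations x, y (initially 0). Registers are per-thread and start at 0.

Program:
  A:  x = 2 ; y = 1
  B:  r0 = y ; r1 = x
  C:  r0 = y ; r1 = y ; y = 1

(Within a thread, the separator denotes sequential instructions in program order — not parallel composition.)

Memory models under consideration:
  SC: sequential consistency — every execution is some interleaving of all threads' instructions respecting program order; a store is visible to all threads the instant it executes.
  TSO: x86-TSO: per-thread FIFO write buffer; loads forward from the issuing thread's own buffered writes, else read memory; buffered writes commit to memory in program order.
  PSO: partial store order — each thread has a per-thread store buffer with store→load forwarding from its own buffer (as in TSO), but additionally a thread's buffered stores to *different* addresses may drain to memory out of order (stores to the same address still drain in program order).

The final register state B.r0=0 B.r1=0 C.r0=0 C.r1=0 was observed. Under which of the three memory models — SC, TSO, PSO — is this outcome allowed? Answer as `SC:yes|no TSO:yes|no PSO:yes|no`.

outcome vector order: (B.r0,B.r1,C.r0,C.r1)
under SC → 0000; 0001; 0011; 0200; 0201; 0211; 1000; 1200; 1201; 1211
under TSO → 0000; 0001; 0011; 0200; 0201; 0211; 1000; 1200; 1201; 1211
under PSO → 0000; 0001; 0011; 0200; 0201; 0211; 1000; 1001; 1011; 1200; 1201; 1211
target 0000 ∈ {SC,TSO,PSO}

SC:yes TSO:yes PSO:yes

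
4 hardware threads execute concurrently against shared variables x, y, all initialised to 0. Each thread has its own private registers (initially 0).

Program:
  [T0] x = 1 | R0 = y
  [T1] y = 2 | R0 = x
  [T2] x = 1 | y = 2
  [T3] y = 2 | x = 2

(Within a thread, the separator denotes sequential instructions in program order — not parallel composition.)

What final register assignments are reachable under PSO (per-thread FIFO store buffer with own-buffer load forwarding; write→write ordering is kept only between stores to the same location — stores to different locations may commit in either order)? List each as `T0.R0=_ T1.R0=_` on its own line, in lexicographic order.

outcome vector order: (T0.R0,T1.R0)
|PSO outcomes| = 6

T0.R0=0 T1.R0=0
T0.R0=0 T1.R0=1
T0.R0=0 T1.R0=2
T0.R0=2 T1.R0=0
T0.R0=2 T1.R0=1
T0.R0=2 T1.R0=2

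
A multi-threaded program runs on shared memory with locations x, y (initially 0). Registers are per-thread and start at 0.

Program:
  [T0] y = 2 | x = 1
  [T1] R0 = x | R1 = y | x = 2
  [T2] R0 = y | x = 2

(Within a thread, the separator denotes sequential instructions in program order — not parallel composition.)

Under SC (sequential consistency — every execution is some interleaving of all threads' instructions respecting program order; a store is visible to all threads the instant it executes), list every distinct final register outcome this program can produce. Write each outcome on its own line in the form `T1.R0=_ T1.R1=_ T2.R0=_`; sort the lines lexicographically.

T1.R0=0 T1.R1=0 T2.R0=0
T1.R0=0 T1.R1=0 T2.R0=2
T1.R0=0 T1.R1=2 T2.R0=0
T1.R0=0 T1.R1=2 T2.R0=2
T1.R0=1 T1.R1=2 T2.R0=0
T1.R0=1 T1.R1=2 T2.R0=2
T1.R0=2 T1.R1=0 T2.R0=0
T1.R0=2 T1.R1=2 T2.R0=0
T1.R0=2 T1.R1=2 T2.R0=2

outcome vector order: (T1.R0,T1.R1,T2.R0)
|SC outcomes| = 9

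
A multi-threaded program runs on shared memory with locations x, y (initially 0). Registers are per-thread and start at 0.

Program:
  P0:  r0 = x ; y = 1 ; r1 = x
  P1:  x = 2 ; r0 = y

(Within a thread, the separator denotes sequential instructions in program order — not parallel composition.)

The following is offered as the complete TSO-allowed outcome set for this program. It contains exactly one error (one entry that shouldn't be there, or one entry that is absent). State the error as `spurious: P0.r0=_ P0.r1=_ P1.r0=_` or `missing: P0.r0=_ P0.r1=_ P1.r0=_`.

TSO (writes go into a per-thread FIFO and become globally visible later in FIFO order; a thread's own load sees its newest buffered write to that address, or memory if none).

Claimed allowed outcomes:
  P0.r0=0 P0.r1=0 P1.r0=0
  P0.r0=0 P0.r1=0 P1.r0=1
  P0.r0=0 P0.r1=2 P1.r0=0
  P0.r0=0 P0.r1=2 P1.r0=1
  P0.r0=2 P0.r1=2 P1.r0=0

outcome vector order: (P0.r0,P0.r1,P1.r0)
[TSO] allowed = {0/0/0 0/0/1 0/2/0 0/2/1 2/2/0 2/2/1}
TSO∖claimed = {2/2/1}

missing: P0.r0=2 P0.r1=2 P1.r0=1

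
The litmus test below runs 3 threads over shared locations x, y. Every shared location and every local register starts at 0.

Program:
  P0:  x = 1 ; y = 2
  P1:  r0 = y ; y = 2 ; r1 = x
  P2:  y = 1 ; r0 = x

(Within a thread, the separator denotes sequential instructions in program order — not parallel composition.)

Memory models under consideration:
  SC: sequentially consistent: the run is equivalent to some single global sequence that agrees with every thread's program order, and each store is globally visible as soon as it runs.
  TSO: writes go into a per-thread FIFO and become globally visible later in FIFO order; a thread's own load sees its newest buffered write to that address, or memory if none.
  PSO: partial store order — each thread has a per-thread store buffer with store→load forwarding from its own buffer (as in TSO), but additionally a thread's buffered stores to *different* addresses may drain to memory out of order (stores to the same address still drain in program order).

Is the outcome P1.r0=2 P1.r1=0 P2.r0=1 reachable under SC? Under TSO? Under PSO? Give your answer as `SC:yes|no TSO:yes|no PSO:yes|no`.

SC:no TSO:no PSO:yes

outcome vector order: (P1.r0,P1.r1,P2.r0)
SC: 10 outcomes — {000, 001, 010, 011, 100, 101, 110, 111, 210, 211}
TSO: 10 outcomes — {000, 001, 010, 011, 100, 101, 110, 111, 210, 211}
PSO: 12 outcomes — {000, 001, 010, 011, 100, 101, 110, 111, 200, 201, 210, 211}
target 201 ∈ {PSO}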